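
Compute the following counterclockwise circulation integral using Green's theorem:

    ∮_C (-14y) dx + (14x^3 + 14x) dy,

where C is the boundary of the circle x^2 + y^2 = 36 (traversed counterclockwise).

Green's theorem converts the closed line integral into a double integral over the enclosed region D:

    ∮_C P dx + Q dy = ∬_D (∂Q/∂x - ∂P/∂y) dA.

Here P = -14y, Q = 14x^3 + 14x, so

    ∂Q/∂x = 42x^2 + 14,    ∂P/∂y = -14,
    ∂Q/∂x - ∂P/∂y = 42x^2 + 28.

D is the region x^2 + y^2 ≤ 36. Evaluating the double integral:

In polar coordinates (x = r cos θ, y = r sin θ, dA = r dr dθ) the integrand becomes 42r^2cos(θ)^2 + 28, so

    ∬_D (42x^2 + 28) dA = ∫_0^{2π} ∫_0^{6} (42r^2cos(θ)^2 + 28) · r dr dθ.

Inner (r from 0 to 6): 13608cos(θ)^2 + 504.
Outer (θ from 0 to 2π): 14616π.

Therefore ∮_C P dx + Q dy = 14616π.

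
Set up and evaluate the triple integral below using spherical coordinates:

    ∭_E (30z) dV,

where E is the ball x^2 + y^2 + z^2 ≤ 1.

In spherical coordinates, x = ρ sin(φ) cos(θ), y = ρ sin(φ) sin(θ), z = ρ cos(φ), and dV = ρ^2 sin(φ) dρ dφ dθ.

The integrand becomes 30ρ cos(φ), so

    ∭_E (30z) dV = ∫_{0}^{2π} ∫_{0}^{π} ∫_{0}^{1} (30ρ cos(φ)) · ρ^2 sin(φ) dρ dφ dθ.

Inner (ρ): 15sin(2φ)/4.
Middle (φ): 0.
Outer (θ): 0.

Therefore the triple integral equals 0.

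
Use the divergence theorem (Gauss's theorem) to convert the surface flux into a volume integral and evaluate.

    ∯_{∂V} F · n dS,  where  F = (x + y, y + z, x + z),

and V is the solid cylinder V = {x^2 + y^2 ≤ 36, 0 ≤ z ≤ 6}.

By the divergence theorem,

    ∯_{∂V} F · n dS = ∭_V (∇ · F) dV.

Compute the divergence:
    ∇ · F = ∂F_x/∂x + ∂F_y/∂y + ∂F_z/∂z = 1 + 1 + 1 = 3.

In cylindrical coordinates, x = r cos(θ), y = r sin(θ), z = z, dV = r dr dθ dz, with 0 ≤ r ≤ 6, 0 ≤ θ ≤ 2π, 0 ≤ z ≤ 6.

The integrand, after substitution and multiplying by the volume element, becomes (3) · r, so

    ∭_V (∇·F) dV = ∫_0^{2π} ∫_0^{6} ∫_0^{6} (3) · r dz dr dθ.

Inner (z from 0 to 6): 18r.
Middle (r from 0 to 6): 324.
Outer (θ from 0 to 2π): 648π.

Therefore ∯_{∂V} F · n dS = 648π.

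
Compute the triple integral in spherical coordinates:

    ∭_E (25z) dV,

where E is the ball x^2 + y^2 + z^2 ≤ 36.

In spherical coordinates, x = ρ sin(φ) cos(θ), y = ρ sin(φ) sin(θ), z = ρ cos(φ), and dV = ρ^2 sin(φ) dρ dφ dθ.

The integrand becomes 25ρ cos(φ), so

    ∭_E (25z) dV = ∫_{0}^{2π} ∫_{0}^{π} ∫_{0}^{6} (25ρ cos(φ)) · ρ^2 sin(φ) dρ dφ dθ.

Inner (ρ): 4050sin(2φ).
Middle (φ): 0.
Outer (θ): 0.

Therefore the triple integral equals 0.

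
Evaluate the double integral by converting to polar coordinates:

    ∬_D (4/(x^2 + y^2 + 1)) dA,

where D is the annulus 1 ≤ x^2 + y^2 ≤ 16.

The region D is 1 ≤ r ≤ 4, 0 ≤ θ ≤ 2π in polar coordinates, where x = r cos(θ), y = r sin(θ), and dA = r dr dθ.

Under the substitution, the integrand becomes 4/(r^2 + 1), so

    ∬_D (4/(x^2 + y^2 + 1)) dA = ∫_{0}^{2π} ∫_{1}^{4} (4/(r^2 + 1)) · r dr dθ.

Inner integral (in r): ∫_{1}^{4} (4/(r^2 + 1)) · r dr = log(289/4).

Outer integral (in θ): ∫_{0}^{2π} (log(289/4)) dθ = log((289/4)^(2π)).

Therefore ∬_D (4/(x^2 + y^2 + 1)) dA = log((289/4)^(2π)).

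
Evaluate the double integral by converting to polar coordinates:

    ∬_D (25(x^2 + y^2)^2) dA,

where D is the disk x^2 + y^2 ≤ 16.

The region D is 0 ≤ r ≤ 4, 0 ≤ θ ≤ 2π in polar coordinates, where x = r cos(θ), y = r sin(θ), and dA = r dr dθ.

Under the substitution, the integrand becomes 25r^4, so

    ∬_D (25(x^2 + y^2)^2) dA = ∫_{0}^{2π} ∫_{0}^{4} (25r^4) · r dr dθ.

Inner integral (in r): ∫_{0}^{4} (25r^4) · r dr = 51200/3.

Outer integral (in θ): ∫_{0}^{2π} (51200/3) dθ = 102400π/3.

Therefore ∬_D (25(x^2 + y^2)^2) dA = 102400π/3.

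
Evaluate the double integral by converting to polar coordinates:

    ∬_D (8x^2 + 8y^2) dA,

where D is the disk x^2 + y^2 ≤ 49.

The region D is 0 ≤ r ≤ 7, 0 ≤ θ ≤ 2π in polar coordinates, where x = r cos(θ), y = r sin(θ), and dA = r dr dθ.

Under the substitution, the integrand becomes 8r^2, so

    ∬_D (8x^2 + 8y^2) dA = ∫_{0}^{2π} ∫_{0}^{7} (8r^2) · r dr dθ.

Inner integral (in r): ∫_{0}^{7} (8r^2) · r dr = 4802.

Outer integral (in θ): ∫_{0}^{2π} (4802) dθ = 9604π.

Therefore ∬_D (8x^2 + 8y^2) dA = 9604π.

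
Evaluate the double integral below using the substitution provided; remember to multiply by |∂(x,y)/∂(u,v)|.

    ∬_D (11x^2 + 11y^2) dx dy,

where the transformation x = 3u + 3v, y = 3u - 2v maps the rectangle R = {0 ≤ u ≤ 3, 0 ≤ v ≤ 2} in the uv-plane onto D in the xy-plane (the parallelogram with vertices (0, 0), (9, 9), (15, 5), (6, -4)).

Compute the Jacobian determinant of (x, y) with respect to (u, v):

    ∂(x,y)/∂(u,v) = | 3  3 | = (3)(-2) - (3)(3) = -15.
                   | 3  -2 |

Its absolute value is |J| = 15 (the area scaling factor).

Substituting x = 3u + 3v, y = 3u - 2v into the integrand,

    11x^2 + 11y^2 → 198u^2 + 66u v + 143v^2,

so the integral becomes

    ∬_R (198u^2 + 66u v + 143v^2) · |J| du dv = ∫_0^3 ∫_0^2 (2970u^2 + 990u v + 2145v^2) dv du.

Inner (v): 5940u^2 + 1980u + 5720.
Outer (u): 79530.

Therefore ∬_D (11x^2 + 11y^2) dx dy = 79530.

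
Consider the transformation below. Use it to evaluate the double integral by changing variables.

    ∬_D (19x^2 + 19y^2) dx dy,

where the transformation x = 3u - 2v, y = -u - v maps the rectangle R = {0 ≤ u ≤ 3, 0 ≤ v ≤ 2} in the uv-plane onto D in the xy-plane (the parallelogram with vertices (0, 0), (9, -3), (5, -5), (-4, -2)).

Compute the Jacobian determinant of (x, y) with respect to (u, v):

    ∂(x,y)/∂(u,v) = | 3  -2 | = (3)(-1) - (-2)(-1) = -5.
                   | -1  -1 |

Its absolute value is |J| = 5 (the area scaling factor).

Substituting x = 3u - 2v, y = -u - v into the integrand,

    19x^2 + 19y^2 → 190u^2 - 190u v + 95v^2,

so the integral becomes

    ∬_R (190u^2 - 190u v + 95v^2) · |J| du dv = ∫_0^3 ∫_0^2 (950u^2 - 950u v + 475v^2) dv du.

Inner (v): 1900u^2 - 1900u + 3800/3.
Outer (u): 12350.

Therefore ∬_D (19x^2 + 19y^2) dx dy = 12350.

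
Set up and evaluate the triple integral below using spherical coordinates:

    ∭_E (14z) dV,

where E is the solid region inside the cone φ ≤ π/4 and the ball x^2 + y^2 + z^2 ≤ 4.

In spherical coordinates, x = ρ sin(φ) cos(θ), y = ρ sin(φ) sin(θ), z = ρ cos(φ), and dV = ρ^2 sin(φ) dρ dφ dθ.

The integrand becomes 14ρ cos(φ), so

    ∭_E (14z) dV = ∫_{0}^{2π} ∫_{0}^{π/4} ∫_{0}^{2} (14ρ cos(φ)) · ρ^2 sin(φ) dρ dφ dθ.

Inner (ρ): 28sin(2φ).
Middle (φ): 14.
Outer (θ): 28π.

Therefore the triple integral equals 28π.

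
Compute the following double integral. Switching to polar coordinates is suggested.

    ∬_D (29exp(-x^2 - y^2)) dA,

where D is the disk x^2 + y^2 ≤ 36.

The region D is 0 ≤ r ≤ 6, 0 ≤ θ ≤ 2π in polar coordinates, where x = r cos(θ), y = r sin(θ), and dA = r dr dθ.

Under the substitution, the integrand becomes 29exp(-r^2), so

    ∬_D (29exp(-x^2 - y^2)) dA = ∫_{0}^{2π} ∫_{0}^{6} (29exp(-r^2)) · r dr dθ.

Inner integral (in r): ∫_{0}^{6} (29exp(-r^2)) · r dr = 29/2 - 29exp(-36)/2.

Outer integral (in θ): ∫_{0}^{2π} (29/2 - 29exp(-36)/2) dθ = -29π exp(-36) + 29π.

Therefore ∬_D (29exp(-x^2 - y^2)) dA = -29π exp(-36) + 29π.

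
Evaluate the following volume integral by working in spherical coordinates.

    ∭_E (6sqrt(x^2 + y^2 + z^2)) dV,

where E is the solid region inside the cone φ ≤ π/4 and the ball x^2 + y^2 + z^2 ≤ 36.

In spherical coordinates, x = ρ sin(φ) cos(θ), y = ρ sin(φ) sin(θ), z = ρ cos(φ), and dV = ρ^2 sin(φ) dρ dφ dθ.

The integrand becomes 6ρ, so

    ∭_E (6sqrt(x^2 + y^2 + z^2)) dV = ∫_{0}^{2π} ∫_{0}^{π/4} ∫_{0}^{6} (6ρ) · ρ^2 sin(φ) dρ dφ dθ.

Inner (ρ): 1944sin(φ).
Middle (φ): 1944 - 972sqrt(2).
Outer (θ): 1944π (2 - sqrt(2)).

Therefore the triple integral equals 1944π (2 - sqrt(2)).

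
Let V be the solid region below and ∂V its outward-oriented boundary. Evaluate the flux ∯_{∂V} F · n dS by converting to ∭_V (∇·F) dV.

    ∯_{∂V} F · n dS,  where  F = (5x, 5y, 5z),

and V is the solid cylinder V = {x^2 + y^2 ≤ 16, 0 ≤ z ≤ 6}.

By the divergence theorem,

    ∯_{∂V} F · n dS = ∭_V (∇ · F) dV.

Compute the divergence:
    ∇ · F = ∂F_x/∂x + ∂F_y/∂y + ∂F_z/∂z = 5 + 5 + 5 = 15.

In cylindrical coordinates, x = r cos(θ), y = r sin(θ), z = z, dV = r dr dθ dz, with 0 ≤ r ≤ 4, 0 ≤ θ ≤ 2π, 0 ≤ z ≤ 6.

The integrand, after substitution and multiplying by the volume element, becomes (15) · r, so

    ∭_V (∇·F) dV = ∫_0^{2π} ∫_0^{4} ∫_0^{6} (15) · r dz dr dθ.

Inner (z from 0 to 6): 90r.
Middle (r from 0 to 4): 720.
Outer (θ from 0 to 2π): 1440π.

Therefore ∯_{∂V} F · n dS = 1440π.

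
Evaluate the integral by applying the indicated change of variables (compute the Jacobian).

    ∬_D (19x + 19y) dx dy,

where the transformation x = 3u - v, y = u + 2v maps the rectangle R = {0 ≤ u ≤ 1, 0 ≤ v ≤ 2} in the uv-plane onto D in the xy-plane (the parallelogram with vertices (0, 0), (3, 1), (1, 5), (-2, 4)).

Compute the Jacobian determinant of (x, y) with respect to (u, v):

    ∂(x,y)/∂(u,v) = | 3  -1 | = (3)(2) - (-1)(1) = 7.
                   | 1  2 |

Its absolute value is |J| = 7 (the area scaling factor).

Substituting x = 3u - v, y = u + 2v into the integrand,

    19x + 19y → 76u + 19v,

so the integral becomes

    ∬_R (76u + 19v) · |J| du dv = ∫_0^1 ∫_0^2 (532u + 133v) dv du.

Inner (v): 1064u + 266.
Outer (u): 798.

Therefore ∬_D (19x + 19y) dx dy = 798.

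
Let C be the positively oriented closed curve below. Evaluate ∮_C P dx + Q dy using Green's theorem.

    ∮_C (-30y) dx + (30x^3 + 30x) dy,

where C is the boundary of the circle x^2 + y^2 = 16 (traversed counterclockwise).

Green's theorem converts the closed line integral into a double integral over the enclosed region D:

    ∮_C P dx + Q dy = ∬_D (∂Q/∂x - ∂P/∂y) dA.

Here P = -30y, Q = 30x^3 + 30x, so

    ∂Q/∂x = 90x^2 + 30,    ∂P/∂y = -30,
    ∂Q/∂x - ∂P/∂y = 90x^2 + 60.

D is the region x^2 + y^2 ≤ 16. Evaluating the double integral:

In polar coordinates (x = r cos θ, y = r sin θ, dA = r dr dθ) the integrand becomes 90r^2cos(θ)^2 + 60, so

    ∬_D (90x^2 + 60) dA = ∫_0^{2π} ∫_0^{4} (90r^2cos(θ)^2 + 60) · r dr dθ.

Inner (r from 0 to 4): 5760cos(θ)^2 + 480.
Outer (θ from 0 to 2π): 6720π.

Therefore ∮_C P dx + Q dy = 6720π.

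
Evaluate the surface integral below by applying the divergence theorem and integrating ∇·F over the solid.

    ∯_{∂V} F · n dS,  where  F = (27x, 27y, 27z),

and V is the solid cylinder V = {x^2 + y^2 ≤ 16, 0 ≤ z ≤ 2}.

By the divergence theorem,

    ∯_{∂V} F · n dS = ∭_V (∇ · F) dV.

Compute the divergence:
    ∇ · F = ∂F_x/∂x + ∂F_y/∂y + ∂F_z/∂z = 27 + 27 + 27 = 81.

In cylindrical coordinates, x = r cos(θ), y = r sin(θ), z = z, dV = r dr dθ dz, with 0 ≤ r ≤ 4, 0 ≤ θ ≤ 2π, 0 ≤ z ≤ 2.

The integrand, after substitution and multiplying by the volume element, becomes (81) · r, so

    ∭_V (∇·F) dV = ∫_0^{2π} ∫_0^{4} ∫_0^{2} (81) · r dz dr dθ.

Inner (z from 0 to 2): 162r.
Middle (r from 0 to 4): 1296.
Outer (θ from 0 to 2π): 2592π.

Therefore ∯_{∂V} F · n dS = 2592π.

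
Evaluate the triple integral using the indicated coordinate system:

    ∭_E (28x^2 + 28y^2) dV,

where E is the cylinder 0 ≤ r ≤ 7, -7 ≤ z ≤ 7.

In cylindrical coordinates, x = r cos(θ), y = r sin(θ), z = z, and dV = r dr dθ dz.

The integrand becomes 28r^2, so

    ∭_E (28x^2 + 28y^2) dV = ∫_{0}^{2π} ∫_{0}^{7} ∫_{-7}^{7} (28r^2) · r dz dr dθ.

Inner (z): 392r^3.
Middle (r from 0 to 7): 235298.
Outer (θ): 470596π.

Therefore the triple integral equals 470596π.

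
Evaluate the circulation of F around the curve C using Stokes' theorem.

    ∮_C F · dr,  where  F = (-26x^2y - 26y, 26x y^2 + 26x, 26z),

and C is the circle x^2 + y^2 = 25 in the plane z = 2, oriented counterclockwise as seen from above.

Let S be the flat disk x^2 + y^2 ≤ 25 in the plane z = 2, with upward unit normal n̂ = ẑ. By Stokes' theorem,

    ∮_C F · dr = ∬_S (∇ × F) · n̂ dS = ∬_D (curl F)_z dA,

where D is the disk x^2 + y^2 ≤ 25.

Compute the curl of F = (-26x^2y - 26y, 26x y^2 + 26x, 26z):
    (∇ × F)_x = ∂F_z/∂y - ∂F_y/∂z = 0,
    (∇ × F)_y = ∂F_x/∂z - ∂F_z/∂x = 0,
    (∇ × F)_z = ∂F_y/∂x - ∂F_x/∂y = 26x^2 + 26y^2 + 52.

On z = 2, (curl F)_z = 26x^2 + 26y^2 + 52.

Convert to polar (x = r cos θ, y = r sin θ, dA = r dr dθ); the integrand becomes 26r^2 + 52, so

    ∬_D (curl F)_z dA = ∫_0^{2π} ∫_0^{5} (26r^2 + 52) · r dr dθ.

Inner (r from 0 to 5): 9425/2.
Outer (θ from 0 to 2π): 9425π.

Therefore ∮_C F · dr = 9425π.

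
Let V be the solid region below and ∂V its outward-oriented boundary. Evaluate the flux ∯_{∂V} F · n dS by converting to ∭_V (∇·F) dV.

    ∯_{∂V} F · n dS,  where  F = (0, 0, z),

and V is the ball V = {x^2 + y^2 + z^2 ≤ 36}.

By the divergence theorem,

    ∯_{∂V} F · n dS = ∭_V (∇ · F) dV.

Compute the divergence:
    ∇ · F = ∂F_x/∂x + ∂F_y/∂y + ∂F_z/∂z = 0 + 0 + 1 = 1.

In spherical coordinates, x = ρ sin(φ) cos(θ), y = ρ sin(φ) sin(θ), z = ρ cos(φ), dV = ρ^2 sin(φ) dρ dφ dθ, with 0 ≤ ρ ≤ 6, 0 ≤ φ ≤ π, 0 ≤ θ ≤ 2π.

The integrand, after substitution and multiplying by the volume element, becomes (1) · ρ^2 sin(φ), so

    ∭_V (∇·F) dV = ∫_0^{2π} ∫_0^{π} ∫_0^{6} (1) · ρ^2 sin(φ) dρ dφ dθ.

Inner (ρ from 0 to 6): 72sin(φ).
Middle (φ from 0 to π): 144.
Outer (θ from 0 to 2π): 288π.

Therefore ∯_{∂V} F · n dS = 288π.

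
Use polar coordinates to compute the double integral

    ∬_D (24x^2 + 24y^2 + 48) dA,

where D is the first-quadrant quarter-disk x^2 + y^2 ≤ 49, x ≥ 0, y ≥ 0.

The region D is 0 ≤ r ≤ 7, 0 ≤ θ ≤ π/2 in polar coordinates, where x = r cos(θ), y = r sin(θ), and dA = r dr dθ.

Under the substitution, the integrand becomes 24r^2 + 48, so

    ∬_D (24x^2 + 24y^2 + 48) dA = ∫_{0}^{π/2} ∫_{0}^{7} (24r^2 + 48) · r dr dθ.

Inner integral (in r): ∫_{0}^{7} (24r^2 + 48) · r dr = 15582.

Outer integral (in θ): ∫_{0}^{π/2} (15582) dθ = 7791π.

Therefore ∬_D (24x^2 + 24y^2 + 48) dA = 7791π.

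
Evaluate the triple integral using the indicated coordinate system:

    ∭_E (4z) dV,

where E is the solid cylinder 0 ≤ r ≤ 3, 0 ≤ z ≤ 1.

In cylindrical coordinates, x = r cos(θ), y = r sin(θ), z = z, and dV = r dr dθ dz.

The integrand becomes 4z, so

    ∭_E (4z) dV = ∫_{0}^{2π} ∫_{0}^{3} ∫_{0}^{1} (4z) · r dz dr dθ.

Inner (z): 2r.
Middle (r from 0 to 3): 9.
Outer (θ): 18π.

Therefore the triple integral equals 18π.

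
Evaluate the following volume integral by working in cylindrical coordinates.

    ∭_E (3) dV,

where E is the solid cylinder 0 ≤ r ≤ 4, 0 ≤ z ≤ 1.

In cylindrical coordinates, x = r cos(θ), y = r sin(θ), z = z, and dV = r dr dθ dz.

The integrand becomes 3, so

    ∭_E (3) dV = ∫_{0}^{2π} ∫_{0}^{4} ∫_{0}^{1} (3) · r dz dr dθ.

Inner (z): 3r.
Middle (r from 0 to 4): 24.
Outer (θ): 48π.

Therefore the triple integral equals 48π.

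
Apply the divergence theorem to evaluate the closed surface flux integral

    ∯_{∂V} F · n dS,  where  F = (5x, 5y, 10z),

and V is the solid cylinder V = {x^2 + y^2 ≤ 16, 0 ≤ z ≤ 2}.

By the divergence theorem,

    ∯_{∂V} F · n dS = ∭_V (∇ · F) dV.

Compute the divergence:
    ∇ · F = ∂F_x/∂x + ∂F_y/∂y + ∂F_z/∂z = 5 + 5 + 10 = 20.

In cylindrical coordinates, x = r cos(θ), y = r sin(θ), z = z, dV = r dr dθ dz, with 0 ≤ r ≤ 4, 0 ≤ θ ≤ 2π, 0 ≤ z ≤ 2.

The integrand, after substitution and multiplying by the volume element, becomes (20) · r, so

    ∭_V (∇·F) dV = ∫_0^{2π} ∫_0^{4} ∫_0^{2} (20) · r dz dr dθ.

Inner (z from 0 to 2): 40r.
Middle (r from 0 to 4): 320.
Outer (θ from 0 to 2π): 640π.

Therefore ∯_{∂V} F · n dS = 640π.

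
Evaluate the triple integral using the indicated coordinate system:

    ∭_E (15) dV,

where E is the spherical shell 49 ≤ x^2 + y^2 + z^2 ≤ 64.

In spherical coordinates, x = ρ sin(φ) cos(θ), y = ρ sin(φ) sin(θ), z = ρ cos(φ), and dV = ρ^2 sin(φ) dρ dφ dθ.

The integrand becomes 15, so

    ∭_E (15) dV = ∫_{0}^{2π} ∫_{0}^{π} ∫_{7}^{8} (15) · ρ^2 sin(φ) dρ dφ dθ.

Inner (ρ): 845sin(φ).
Middle (φ): 1690.
Outer (θ): 3380π.

Therefore the triple integral equals 3380π.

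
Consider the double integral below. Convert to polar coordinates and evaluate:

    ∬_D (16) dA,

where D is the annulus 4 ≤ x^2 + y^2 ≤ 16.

The region D is 2 ≤ r ≤ 4, 0 ≤ θ ≤ 2π in polar coordinates, where x = r cos(θ), y = r sin(θ), and dA = r dr dθ.

Under the substitution, the integrand becomes 16, so

    ∬_D (16) dA = ∫_{0}^{2π} ∫_{2}^{4} (16) · r dr dθ.

Inner integral (in r): ∫_{2}^{4} (16) · r dr = 96.

Outer integral (in θ): ∫_{0}^{2π} (96) dθ = 192π.

Therefore ∬_D (16) dA = 192π.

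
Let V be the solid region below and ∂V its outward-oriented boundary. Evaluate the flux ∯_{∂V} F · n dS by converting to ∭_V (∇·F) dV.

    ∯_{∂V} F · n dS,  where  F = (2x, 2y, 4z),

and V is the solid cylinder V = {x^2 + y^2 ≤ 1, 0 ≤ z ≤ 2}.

By the divergence theorem,

    ∯_{∂V} F · n dS = ∭_V (∇ · F) dV.

Compute the divergence:
    ∇ · F = ∂F_x/∂x + ∂F_y/∂y + ∂F_z/∂z = 2 + 2 + 4 = 8.

In cylindrical coordinates, x = r cos(θ), y = r sin(θ), z = z, dV = r dr dθ dz, with 0 ≤ r ≤ 1, 0 ≤ θ ≤ 2π, 0 ≤ z ≤ 2.

The integrand, after substitution and multiplying by the volume element, becomes (8) · r, so

    ∭_V (∇·F) dV = ∫_0^{2π} ∫_0^{1} ∫_0^{2} (8) · r dz dr dθ.

Inner (z from 0 to 2): 16r.
Middle (r from 0 to 1): 8.
Outer (θ from 0 to 2π): 16π.

Therefore ∯_{∂V} F · n dS = 16π.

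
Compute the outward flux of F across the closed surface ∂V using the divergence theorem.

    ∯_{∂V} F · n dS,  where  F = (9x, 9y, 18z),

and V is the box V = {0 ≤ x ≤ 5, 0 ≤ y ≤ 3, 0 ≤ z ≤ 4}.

By the divergence theorem,

    ∯_{∂V} F · n dS = ∭_V (∇ · F) dV.

Compute the divergence:
    ∇ · F = ∂F_x/∂x + ∂F_y/∂y + ∂F_z/∂z = 9 + 9 + 18 = 36.

V is a rectangular box, so dV = dx dy dz with 0 ≤ x ≤ 5, 0 ≤ y ≤ 3, 0 ≤ z ≤ 4.

Integrate (36) over V as an iterated integral:

    ∭_V (∇·F) dV = ∫_0^{5} ∫_0^{3} ∫_0^{4} (36) dz dy dx.

Inner (z from 0 to 4): 144.
Middle (y from 0 to 3): 432.
Outer (x from 0 to 5): 2160.

Therefore ∯_{∂V} F · n dS = 2160.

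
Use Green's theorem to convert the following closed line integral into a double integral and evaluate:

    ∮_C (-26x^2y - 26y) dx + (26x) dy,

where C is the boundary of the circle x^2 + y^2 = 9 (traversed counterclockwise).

Green's theorem converts the closed line integral into a double integral over the enclosed region D:

    ∮_C P dx + Q dy = ∬_D (∂Q/∂x - ∂P/∂y) dA.

Here P = -26x^2y - 26y, Q = 26x, so

    ∂Q/∂x = 26,    ∂P/∂y = -26x^2 - 26,
    ∂Q/∂x - ∂P/∂y = 26x^2 + 52.

D is the region x^2 + y^2 ≤ 9. Evaluating the double integral:

In polar coordinates (x = r cos θ, y = r sin θ, dA = r dr dθ) the integrand becomes 26r^2cos(θ)^2 + 52, so

    ∬_D (26x^2 + 52) dA = ∫_0^{2π} ∫_0^{3} (26r^2cos(θ)^2 + 52) · r dr dθ.

Inner (r from 0 to 3): 1053cos(θ)^2/2 + 234.
Outer (θ from 0 to 2π): 1989π/2.

Therefore ∮_C P dx + Q dy = 1989π/2.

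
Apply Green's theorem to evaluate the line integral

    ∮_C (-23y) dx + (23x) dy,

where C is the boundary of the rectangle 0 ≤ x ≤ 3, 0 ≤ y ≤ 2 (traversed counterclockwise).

Green's theorem converts the closed line integral into a double integral over the enclosed region D:

    ∮_C P dx + Q dy = ∬_D (∂Q/∂x - ∂P/∂y) dA.

Here P = -23y, Q = 23x, so

    ∂Q/∂x = 23,    ∂P/∂y = -23,
    ∂Q/∂x - ∂P/∂y = 46.

D is the region 0 ≤ x ≤ 3, 0 ≤ y ≤ 2. Evaluating the double integral:

    ∬_D (46) dA = ∫_0^{3} ∫_0^{2} (46) dy dx.

Inner (y from 0 to 2): 92.
Outer (x from 0 to 3): 276.

Therefore ∮_C P dx + Q dy = 276.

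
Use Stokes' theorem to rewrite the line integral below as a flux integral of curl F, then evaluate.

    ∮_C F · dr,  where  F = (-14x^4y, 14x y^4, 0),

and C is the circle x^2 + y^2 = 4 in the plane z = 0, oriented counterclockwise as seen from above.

Let S be the flat disk x^2 + y^2 ≤ 4 in the plane z = 0, with upward unit normal n̂ = ẑ. By Stokes' theorem,

    ∮_C F · dr = ∬_S (∇ × F) · n̂ dS = ∬_D (curl F)_z dA,

where D is the disk x^2 + y^2 ≤ 4.

Compute the curl of F = (-14x^4y, 14x y^4, 0):
    (∇ × F)_x = ∂F_z/∂y - ∂F_y/∂z = 0,
    (∇ × F)_y = ∂F_x/∂z - ∂F_z/∂x = 0,
    (∇ × F)_z = ∂F_y/∂x - ∂F_x/∂y = 14x^4 + 14y^4.

On z = 0, (curl F)_z = 14x^4 + 14y^4.

Convert to polar (x = r cos θ, y = r sin θ, dA = r dr dθ); the integrand becomes 14r^4(sin(θ)^4 + cos(θ)^4), so

    ∬_D (curl F)_z dA = ∫_0^{2π} ∫_0^{2} (14r^4(sin(θ)^4 + cos(θ)^4)) · r dr dθ.

Inner (r from 0 to 2): 448sin(θ)^4/3 + 448cos(θ)^4/3.
Outer (θ from 0 to 2π): 224π.

Therefore ∮_C F · dr = 224π.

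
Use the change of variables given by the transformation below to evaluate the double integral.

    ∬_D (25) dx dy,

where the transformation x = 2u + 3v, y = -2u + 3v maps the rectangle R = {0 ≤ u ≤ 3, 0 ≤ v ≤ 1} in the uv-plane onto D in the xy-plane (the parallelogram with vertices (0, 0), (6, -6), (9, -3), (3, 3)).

Compute the Jacobian determinant of (x, y) with respect to (u, v):

    ∂(x,y)/∂(u,v) = | 2  3 | = (2)(3) - (3)(-2) = 12.
                   | -2  3 |

Its absolute value is |J| = 12 (the area scaling factor).

Substituting x = 2u + 3v, y = -2u + 3v into the integrand,

    25 → 25,

so the integral becomes

    ∬_R (25) · |J| du dv = ∫_0^3 ∫_0^1 (300) dv du.

Inner (v): 300.
Outer (u): 900.

Therefore ∬_D (25) dx dy = 900.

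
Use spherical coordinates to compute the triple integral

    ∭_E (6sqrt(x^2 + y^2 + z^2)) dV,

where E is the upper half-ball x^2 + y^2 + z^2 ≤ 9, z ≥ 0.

In spherical coordinates, x = ρ sin(φ) cos(θ), y = ρ sin(φ) sin(θ), z = ρ cos(φ), and dV = ρ^2 sin(φ) dρ dφ dθ.

The integrand becomes 6ρ, so

    ∭_E (6sqrt(x^2 + y^2 + z^2)) dV = ∫_{0}^{2π} ∫_{0}^{π/2} ∫_{0}^{3} (6ρ) · ρ^2 sin(φ) dρ dφ dθ.

Inner (ρ): 243sin(φ)/2.
Middle (φ): 243/2.
Outer (θ): 243π.

Therefore the triple integral equals 243π.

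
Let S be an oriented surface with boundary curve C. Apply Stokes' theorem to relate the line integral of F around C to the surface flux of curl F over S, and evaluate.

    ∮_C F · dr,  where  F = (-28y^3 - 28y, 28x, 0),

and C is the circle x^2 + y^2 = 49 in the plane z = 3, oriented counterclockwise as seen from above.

Let S be the flat disk x^2 + y^2 ≤ 49 in the plane z = 3, with upward unit normal n̂ = ẑ. By Stokes' theorem,

    ∮_C F · dr = ∬_S (∇ × F) · n̂ dS = ∬_D (curl F)_z dA,

where D is the disk x^2 + y^2 ≤ 49.

Compute the curl of F = (-28y^3 - 28y, 28x, 0):
    (∇ × F)_x = ∂F_z/∂y - ∂F_y/∂z = 0,
    (∇ × F)_y = ∂F_x/∂z - ∂F_z/∂x = 0,
    (∇ × F)_z = ∂F_y/∂x - ∂F_x/∂y = 84y^2 + 56.

On z = 3, (curl F)_z = 84y^2 + 56.

Convert to polar (x = r cos θ, y = r sin θ, dA = r dr dθ); the integrand becomes 84r^2sin(θ)^2 + 56, so

    ∬_D (curl F)_z dA = ∫_0^{2π} ∫_0^{7} (84r^2sin(θ)^2 + 56) · r dr dθ.

Inner (r from 0 to 7): 50421sin(θ)^2 + 1372.
Outer (θ from 0 to 2π): 53165π.

Therefore ∮_C F · dr = 53165π.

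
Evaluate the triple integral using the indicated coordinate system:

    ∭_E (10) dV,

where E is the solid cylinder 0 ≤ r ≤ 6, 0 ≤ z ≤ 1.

In cylindrical coordinates, x = r cos(θ), y = r sin(θ), z = z, and dV = r dr dθ dz.

The integrand becomes 10, so

    ∭_E (10) dV = ∫_{0}^{2π} ∫_{0}^{6} ∫_{0}^{1} (10) · r dz dr dθ.

Inner (z): 10r.
Middle (r from 0 to 6): 180.
Outer (θ): 360π.

Therefore the triple integral equals 360π.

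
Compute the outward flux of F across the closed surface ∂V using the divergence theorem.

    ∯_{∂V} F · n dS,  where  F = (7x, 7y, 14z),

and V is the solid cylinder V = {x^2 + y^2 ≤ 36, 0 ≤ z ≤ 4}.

By the divergence theorem,

    ∯_{∂V} F · n dS = ∭_V (∇ · F) dV.

Compute the divergence:
    ∇ · F = ∂F_x/∂x + ∂F_y/∂y + ∂F_z/∂z = 7 + 7 + 14 = 28.

In cylindrical coordinates, x = r cos(θ), y = r sin(θ), z = z, dV = r dr dθ dz, with 0 ≤ r ≤ 6, 0 ≤ θ ≤ 2π, 0 ≤ z ≤ 4.

The integrand, after substitution and multiplying by the volume element, becomes (28) · r, so

    ∭_V (∇·F) dV = ∫_0^{2π} ∫_0^{6} ∫_0^{4} (28) · r dz dr dθ.

Inner (z from 0 to 4): 112r.
Middle (r from 0 to 6): 2016.
Outer (θ from 0 to 2π): 4032π.

Therefore ∯_{∂V} F · n dS = 4032π.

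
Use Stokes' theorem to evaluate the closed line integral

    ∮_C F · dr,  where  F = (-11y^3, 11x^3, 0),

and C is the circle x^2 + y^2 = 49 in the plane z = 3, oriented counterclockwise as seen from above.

Let S be the flat disk x^2 + y^2 ≤ 49 in the plane z = 3, with upward unit normal n̂ = ẑ. By Stokes' theorem,

    ∮_C F · dr = ∬_S (∇ × F) · n̂ dS = ∬_D (curl F)_z dA,

where D is the disk x^2 + y^2 ≤ 49.

Compute the curl of F = (-11y^3, 11x^3, 0):
    (∇ × F)_x = ∂F_z/∂y - ∂F_y/∂z = 0,
    (∇ × F)_y = ∂F_x/∂z - ∂F_z/∂x = 0,
    (∇ × F)_z = ∂F_y/∂x - ∂F_x/∂y = 33x^2 + 33y^2.

On z = 3, (curl F)_z = 33x^2 + 33y^2.

Convert to polar (x = r cos θ, y = r sin θ, dA = r dr dθ); the integrand becomes 33r^2, so

    ∬_D (curl F)_z dA = ∫_0^{2π} ∫_0^{7} (33r^2) · r dr dθ.

Inner (r from 0 to 7): 79233/4.
Outer (θ from 0 to 2π): 79233π/2.

Therefore ∮_C F · dr = 79233π/2.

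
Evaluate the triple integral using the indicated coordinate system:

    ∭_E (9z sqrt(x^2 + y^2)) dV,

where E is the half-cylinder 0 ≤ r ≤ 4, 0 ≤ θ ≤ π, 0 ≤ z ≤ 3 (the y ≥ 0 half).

In cylindrical coordinates, x = r cos(θ), y = r sin(θ), z = z, and dV = r dr dθ dz.

The integrand becomes 9r z, so

    ∭_E (9z sqrt(x^2 + y^2)) dV = ∫_{0}^{π} ∫_{0}^{4} ∫_{0}^{3} (9r z) · r dz dr dθ.

Inner (z): 81r^2/2.
Middle (r from 0 to 4): 864.
Outer (θ): 864π.

Therefore the triple integral equals 864π.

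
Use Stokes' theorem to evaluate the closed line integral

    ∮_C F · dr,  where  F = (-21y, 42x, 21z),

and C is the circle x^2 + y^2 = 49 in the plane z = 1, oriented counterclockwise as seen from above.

Let S be the flat disk x^2 + y^2 ≤ 49 in the plane z = 1, with upward unit normal n̂ = ẑ. By Stokes' theorem,

    ∮_C F · dr = ∬_S (∇ × F) · n̂ dS = ∬_D (curl F)_z dA,

where D is the disk x^2 + y^2 ≤ 49.

Compute the curl of F = (-21y, 42x, 21z):
    (∇ × F)_x = ∂F_z/∂y - ∂F_y/∂z = 0,
    (∇ × F)_y = ∂F_x/∂z - ∂F_z/∂x = 0,
    (∇ × F)_z = ∂F_y/∂x - ∂F_x/∂y = 63.

On z = 1, (curl F)_z = 63.

Convert to polar (x = r cos θ, y = r sin θ, dA = r dr dθ); the integrand becomes 63, so

    ∬_D (curl F)_z dA = ∫_0^{2π} ∫_0^{7} (63) · r dr dθ.

Inner (r from 0 to 7): 3087/2.
Outer (θ from 0 to 2π): 3087π.

Therefore ∮_C F · dr = 3087π.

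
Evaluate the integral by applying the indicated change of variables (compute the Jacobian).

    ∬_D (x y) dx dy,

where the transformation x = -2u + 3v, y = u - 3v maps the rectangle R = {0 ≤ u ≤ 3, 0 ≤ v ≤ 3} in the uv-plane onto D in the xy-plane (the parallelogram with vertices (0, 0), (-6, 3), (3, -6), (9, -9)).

Compute the Jacobian determinant of (x, y) with respect to (u, v):

    ∂(x,y)/∂(u,v) = | -2  3 | = (-2)(-3) - (3)(1) = 3.
                   | 1  -3 |

Its absolute value is |J| = 3 (the area scaling factor).

Substituting x = -2u + 3v, y = u - 3v into the integrand,

    x y → -2u^2 + 9u v - 9v^2,

so the integral becomes

    ∬_R (-2u^2 + 9u v - 9v^2) · |J| du dv = ∫_0^3 ∫_0^3 (-6u^2 + 27u v - 27v^2) dv du.

Inner (v): -18u^2 + 243u/2 - 243.
Outer (u): -1377/4.

Therefore ∬_D (x y) dx dy = -1377/4.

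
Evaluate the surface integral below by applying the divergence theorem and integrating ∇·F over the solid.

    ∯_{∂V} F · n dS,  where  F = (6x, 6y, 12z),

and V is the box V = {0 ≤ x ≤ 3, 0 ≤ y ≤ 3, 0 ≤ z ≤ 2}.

By the divergence theorem,

    ∯_{∂V} F · n dS = ∭_V (∇ · F) dV.

Compute the divergence:
    ∇ · F = ∂F_x/∂x + ∂F_y/∂y + ∂F_z/∂z = 6 + 6 + 12 = 24.

V is a rectangular box, so dV = dx dy dz with 0 ≤ x ≤ 3, 0 ≤ y ≤ 3, 0 ≤ z ≤ 2.

Integrate (24) over V as an iterated integral:

    ∭_V (∇·F) dV = ∫_0^{3} ∫_0^{3} ∫_0^{2} (24) dz dy dx.

Inner (z from 0 to 2): 48.
Middle (y from 0 to 3): 144.
Outer (x from 0 to 3): 432.

Therefore ∯_{∂V} F · n dS = 432.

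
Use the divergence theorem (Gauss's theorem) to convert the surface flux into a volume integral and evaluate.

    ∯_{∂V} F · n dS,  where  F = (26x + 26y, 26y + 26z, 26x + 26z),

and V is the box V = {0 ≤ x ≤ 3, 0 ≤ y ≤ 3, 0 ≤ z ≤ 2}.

By the divergence theorem,

    ∯_{∂V} F · n dS = ∭_V (∇ · F) dV.

Compute the divergence:
    ∇ · F = ∂F_x/∂x + ∂F_y/∂y + ∂F_z/∂z = 26 + 26 + 26 = 78.

V is a rectangular box, so dV = dx dy dz with 0 ≤ x ≤ 3, 0 ≤ y ≤ 3, 0 ≤ z ≤ 2.

Integrate (78) over V as an iterated integral:

    ∭_V (∇·F) dV = ∫_0^{3} ∫_0^{3} ∫_0^{2} (78) dz dy dx.

Inner (z from 0 to 2): 156.
Middle (y from 0 to 3): 468.
Outer (x from 0 to 3): 1404.

Therefore ∯_{∂V} F · n dS = 1404.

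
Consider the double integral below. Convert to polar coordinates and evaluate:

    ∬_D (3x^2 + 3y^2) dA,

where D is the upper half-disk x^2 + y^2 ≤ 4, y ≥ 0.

The region D is 0 ≤ r ≤ 2, 0 ≤ θ ≤ π in polar coordinates, where x = r cos(θ), y = r sin(θ), and dA = r dr dθ.

Under the substitution, the integrand becomes 3r^2, so

    ∬_D (3x^2 + 3y^2) dA = ∫_{0}^{π} ∫_{0}^{2} (3r^2) · r dr dθ.

Inner integral (in r): ∫_{0}^{2} (3r^2) · r dr = 12.

Outer integral (in θ): ∫_{0}^{π} (12) dθ = 12π.

Therefore ∬_D (3x^2 + 3y^2) dA = 12π.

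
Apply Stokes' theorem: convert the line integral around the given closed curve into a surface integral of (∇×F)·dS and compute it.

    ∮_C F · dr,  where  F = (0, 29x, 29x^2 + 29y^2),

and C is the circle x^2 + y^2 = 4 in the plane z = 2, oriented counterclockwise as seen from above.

Let S be the flat disk x^2 + y^2 ≤ 4 in the plane z = 2, with upward unit normal n̂ = ẑ. By Stokes' theorem,

    ∮_C F · dr = ∬_S (∇ × F) · n̂ dS = ∬_D (curl F)_z dA,

where D is the disk x^2 + y^2 ≤ 4.

Compute the curl of F = (0, 29x, 29x^2 + 29y^2):
    (∇ × F)_x = ∂F_z/∂y - ∂F_y/∂z = 58y,
    (∇ × F)_y = ∂F_x/∂z - ∂F_z/∂x = -58x,
    (∇ × F)_z = ∂F_y/∂x - ∂F_x/∂y = 29.

On z = 2, (curl F)_z = 29.

Convert to polar (x = r cos θ, y = r sin θ, dA = r dr dθ); the integrand becomes 29, so

    ∬_D (curl F)_z dA = ∫_0^{2π} ∫_0^{2} (29) · r dr dθ.

Inner (r from 0 to 2): 58.
Outer (θ from 0 to 2π): 116π.

Therefore ∮_C F · dr = 116π.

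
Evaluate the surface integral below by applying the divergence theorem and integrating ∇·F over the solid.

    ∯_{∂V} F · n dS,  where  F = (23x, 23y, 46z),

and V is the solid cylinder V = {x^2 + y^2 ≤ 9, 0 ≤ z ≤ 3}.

By the divergence theorem,

    ∯_{∂V} F · n dS = ∭_V (∇ · F) dV.

Compute the divergence:
    ∇ · F = ∂F_x/∂x + ∂F_y/∂y + ∂F_z/∂z = 23 + 23 + 46 = 92.

In cylindrical coordinates, x = r cos(θ), y = r sin(θ), z = z, dV = r dr dθ dz, with 0 ≤ r ≤ 3, 0 ≤ θ ≤ 2π, 0 ≤ z ≤ 3.

The integrand, after substitution and multiplying by the volume element, becomes (92) · r, so

    ∭_V (∇·F) dV = ∫_0^{2π} ∫_0^{3} ∫_0^{3} (92) · r dz dr dθ.

Inner (z from 0 to 3): 276r.
Middle (r from 0 to 3): 1242.
Outer (θ from 0 to 2π): 2484π.

Therefore ∯_{∂V} F · n dS = 2484π.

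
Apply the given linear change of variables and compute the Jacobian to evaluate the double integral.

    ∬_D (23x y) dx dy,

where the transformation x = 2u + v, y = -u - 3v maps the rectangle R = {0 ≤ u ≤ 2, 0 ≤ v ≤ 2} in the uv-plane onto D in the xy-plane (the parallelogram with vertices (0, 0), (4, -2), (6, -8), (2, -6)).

Compute the Jacobian determinant of (x, y) with respect to (u, v):

    ∂(x,y)/∂(u,v) = | 2  1 | = (2)(-3) - (1)(-1) = -5.
                   | -1  -3 |

Its absolute value is |J| = 5 (the area scaling factor).

Substituting x = 2u + v, y = -u - 3v into the integrand,

    23x y → -46u^2 - 161u v - 69v^2,

so the integral becomes

    ∬_R (-46u^2 - 161u v - 69v^2) · |J| du dv = ∫_0^2 ∫_0^2 (-230u^2 - 805u v - 345v^2) dv du.

Inner (v): -460u^2 - 1610u - 920.
Outer (u): -18860/3.

Therefore ∬_D (23x y) dx dy = -18860/3.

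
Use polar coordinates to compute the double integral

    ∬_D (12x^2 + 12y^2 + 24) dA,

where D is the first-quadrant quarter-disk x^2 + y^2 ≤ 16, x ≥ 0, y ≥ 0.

The region D is 0 ≤ r ≤ 4, 0 ≤ θ ≤ π/2 in polar coordinates, where x = r cos(θ), y = r sin(θ), and dA = r dr dθ.

Under the substitution, the integrand becomes 12r^2 + 24, so

    ∬_D (12x^2 + 12y^2 + 24) dA = ∫_{0}^{π/2} ∫_{0}^{4} (12r^2 + 24) · r dr dθ.

Inner integral (in r): ∫_{0}^{4} (12r^2 + 24) · r dr = 960.

Outer integral (in θ): ∫_{0}^{π/2} (960) dθ = 480π.

Therefore ∬_D (12x^2 + 12y^2 + 24) dA = 480π.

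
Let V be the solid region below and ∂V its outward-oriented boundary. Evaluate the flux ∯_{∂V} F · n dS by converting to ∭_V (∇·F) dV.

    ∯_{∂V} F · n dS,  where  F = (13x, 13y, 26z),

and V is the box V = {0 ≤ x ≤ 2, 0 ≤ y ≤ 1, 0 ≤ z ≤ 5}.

By the divergence theorem,

    ∯_{∂V} F · n dS = ∭_V (∇ · F) dV.

Compute the divergence:
    ∇ · F = ∂F_x/∂x + ∂F_y/∂y + ∂F_z/∂z = 13 + 13 + 26 = 52.

V is a rectangular box, so dV = dx dy dz with 0 ≤ x ≤ 2, 0 ≤ y ≤ 1, 0 ≤ z ≤ 5.

Integrate (52) over V as an iterated integral:

    ∭_V (∇·F) dV = ∫_0^{2} ∫_0^{1} ∫_0^{5} (52) dz dy dx.

Inner (z from 0 to 5): 260.
Middle (y from 0 to 1): 260.
Outer (x from 0 to 2): 520.

Therefore ∯_{∂V} F · n dS = 520.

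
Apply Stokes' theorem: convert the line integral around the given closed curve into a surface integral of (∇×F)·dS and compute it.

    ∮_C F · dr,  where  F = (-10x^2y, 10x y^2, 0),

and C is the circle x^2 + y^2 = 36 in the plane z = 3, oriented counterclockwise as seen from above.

Let S be the flat disk x^2 + y^2 ≤ 36 in the plane z = 3, with upward unit normal n̂ = ẑ. By Stokes' theorem,

    ∮_C F · dr = ∬_S (∇ × F) · n̂ dS = ∬_D (curl F)_z dA,

where D is the disk x^2 + y^2 ≤ 36.

Compute the curl of F = (-10x^2y, 10x y^2, 0):
    (∇ × F)_x = ∂F_z/∂y - ∂F_y/∂z = 0,
    (∇ × F)_y = ∂F_x/∂z - ∂F_z/∂x = 0,
    (∇ × F)_z = ∂F_y/∂x - ∂F_x/∂y = 10x^2 + 10y^2.

On z = 3, (curl F)_z = 10x^2 + 10y^2.

Convert to polar (x = r cos θ, y = r sin θ, dA = r dr dθ); the integrand becomes 10r^2, so

    ∬_D (curl F)_z dA = ∫_0^{2π} ∫_0^{6} (10r^2) · r dr dθ.

Inner (r from 0 to 6): 3240.
Outer (θ from 0 to 2π): 6480π.

Therefore ∮_C F · dr = 6480π.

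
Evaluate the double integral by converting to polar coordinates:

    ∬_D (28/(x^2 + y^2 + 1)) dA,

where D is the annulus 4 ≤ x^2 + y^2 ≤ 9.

The region D is 2 ≤ r ≤ 3, 0 ≤ θ ≤ 2π in polar coordinates, where x = r cos(θ), y = r sin(θ), and dA = r dr dθ.

Under the substitution, the integrand becomes 28/(r^2 + 1), so

    ∬_D (28/(x^2 + y^2 + 1)) dA = ∫_{0}^{2π} ∫_{2}^{3} (28/(r^2 + 1)) · r dr dθ.

Inner integral (in r): ∫_{2}^{3} (28/(r^2 + 1)) · r dr = log(16384).

Outer integral (in θ): ∫_{0}^{2π} (log(16384)) dθ = 28π log(2).

Therefore ∬_D (28/(x^2 + y^2 + 1)) dA = 28π log(2).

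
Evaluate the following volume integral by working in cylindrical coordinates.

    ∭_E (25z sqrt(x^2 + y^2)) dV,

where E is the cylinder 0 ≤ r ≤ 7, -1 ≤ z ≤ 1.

In cylindrical coordinates, x = r cos(θ), y = r sin(θ), z = z, and dV = r dr dθ dz.

The integrand becomes 25r z, so

    ∭_E (25z sqrt(x^2 + y^2)) dV = ∫_{0}^{2π} ∫_{0}^{7} ∫_{-1}^{1} (25r z) · r dz dr dθ.

Inner (z): 0.
Middle (r from 0 to 7): 0.
Outer (θ): 0.

Therefore the triple integral equals 0.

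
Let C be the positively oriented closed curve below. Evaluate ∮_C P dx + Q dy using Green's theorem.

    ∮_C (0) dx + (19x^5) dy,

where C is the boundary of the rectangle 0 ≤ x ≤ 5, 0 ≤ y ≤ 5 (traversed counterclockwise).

Green's theorem converts the closed line integral into a double integral over the enclosed region D:

    ∮_C P dx + Q dy = ∬_D (∂Q/∂x - ∂P/∂y) dA.

Here P = 0, Q = 19x^5, so

    ∂Q/∂x = 95x^4,    ∂P/∂y = 0,
    ∂Q/∂x - ∂P/∂y = 95x^4.

D is the region 0 ≤ x ≤ 5, 0 ≤ y ≤ 5. Evaluating the double integral:

    ∬_D (95x^4) dA = ∫_0^{5} ∫_0^{5} (95x^4) dy dx.

Inner (y from 0 to 5): 475x^4.
Outer (x from 0 to 5): 296875.

Therefore ∮_C P dx + Q dy = 296875.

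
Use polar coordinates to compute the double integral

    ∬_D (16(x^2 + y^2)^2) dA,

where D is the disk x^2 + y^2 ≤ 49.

The region D is 0 ≤ r ≤ 7, 0 ≤ θ ≤ 2π in polar coordinates, where x = r cos(θ), y = r sin(θ), and dA = r dr dθ.

Under the substitution, the integrand becomes 16r^4, so

    ∬_D (16(x^2 + y^2)^2) dA = ∫_{0}^{2π} ∫_{0}^{7} (16r^4) · r dr dθ.

Inner integral (in r): ∫_{0}^{7} (16r^4) · r dr = 941192/3.

Outer integral (in θ): ∫_{0}^{2π} (941192/3) dθ = 1882384π/3.

Therefore ∬_D (16(x^2 + y^2)^2) dA = 1882384π/3.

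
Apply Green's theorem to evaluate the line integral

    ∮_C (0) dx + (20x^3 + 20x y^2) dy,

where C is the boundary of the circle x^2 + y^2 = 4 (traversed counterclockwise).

Green's theorem converts the closed line integral into a double integral over the enclosed region D:

    ∮_C P dx + Q dy = ∬_D (∂Q/∂x - ∂P/∂y) dA.

Here P = 0, Q = 20x^3 + 20x y^2, so

    ∂Q/∂x = 60x^2 + 20y^2,    ∂P/∂y = 0,
    ∂Q/∂x - ∂P/∂y = 60x^2 + 20y^2.

D is the region x^2 + y^2 ≤ 4. Evaluating the double integral:

In polar coordinates (x = r cos θ, y = r sin θ, dA = r dr dθ) the integrand becomes 20r^2(cos(2θ) + 2), so

    ∬_D (60x^2 + 20y^2) dA = ∫_0^{2π} ∫_0^{2} (20r^2(cos(2θ) + 2)) · r dr dθ.

Inner (r from 0 to 2): 80cos(2θ) + 160.
Outer (θ from 0 to 2π): 320π.

Therefore ∮_C P dx + Q dy = 320π.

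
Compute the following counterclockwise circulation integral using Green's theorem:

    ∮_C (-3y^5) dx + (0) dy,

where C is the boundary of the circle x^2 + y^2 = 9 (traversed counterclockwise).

Green's theorem converts the closed line integral into a double integral over the enclosed region D:

    ∮_C P dx + Q dy = ∬_D (∂Q/∂x - ∂P/∂y) dA.

Here P = -3y^5, Q = 0, so

    ∂Q/∂x = 0,    ∂P/∂y = -15y^4,
    ∂Q/∂x - ∂P/∂y = 15y^4.

D is the region x^2 + y^2 ≤ 9. Evaluating the double integral:

In polar coordinates (x = r cos θ, y = r sin θ, dA = r dr dθ) the integrand becomes 15r^4sin(θ)^4, so

    ∬_D (15y^4) dA = ∫_0^{2π} ∫_0^{3} (15r^4sin(θ)^4) · r dr dθ.

Inner (r from 0 to 3): 3645sin(θ)^4/2.
Outer (θ from 0 to 2π): 10935π/8.

Therefore ∮_C P dx + Q dy = 10935π/8.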